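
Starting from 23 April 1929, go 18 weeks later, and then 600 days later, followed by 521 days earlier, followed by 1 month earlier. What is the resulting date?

Counting forward 18 weeks (= 126 days) from April 23, 1929:
April has 30 days, so 30 − 23 = 7 days remain after April 23, 1929; 126 − 7 = 119 left.
May 1929 has 31 days: 119 − 31 = 88 left.
June 1929 has 30 days: 88 − 30 = 58 left.
July 1929 has 31 days: 58 − 31 = 27 left.
27 days into August 1929 → August 27, 1929.
Counting forward 600 days from August 27, 1929:
August has 31 days, so 31 − 27 = 4 days remain after August 27, 1929; 600 − 4 = 596 left.
September 1929 has 30 days: 596 − 30 = 566 left.
October 1929 has 31 days: 566 − 31 = 535 left.
November 1929 has 30 days: 535 − 30 = 505 left.
December 1929 has 31 days: 505 − 31 = 474 left.
January 1930 has 31 days: 474 − 31 = 443 left.
February 1930 has 28 days (1930 is not a leap year): 443 − 28 = 415 left.
March 1930 has 31 days: 415 − 31 = 384 left.
April 1930 has 30 days: 384 − 30 = 354 left.
May 1930 has 31 days: 354 − 31 = 323 left.
June 1930 has 30 days: 323 − 30 = 293 left.
July 1930 has 31 days: 293 − 31 = 262 left.
August 1930 has 31 days: 262 − 31 = 231 left.
September 1930 has 30 days: 231 − 30 = 201 left.
October 1930 has 31 days: 201 − 31 = 170 left.
November 1930 has 30 days: 170 − 30 = 140 left.
December 1930 has 31 days: 140 − 31 = 109 left.
January 1931 has 31 days: 109 − 31 = 78 left.
February 1931 has 28 days (1931 is not a leap year): 78 − 28 = 50 left.
March 1931 has 31 days: 50 − 31 = 19 left.
19 days into April 1931 → April 19, 1931.
Going back 521 days from April 19, 1931:
Going back 19 days from April 19, 1931 reaches the end of the previous month; 521 − 19 = 502 left.
March 1931 has 31 days: 502 − 31 = 471 left.
February 1931 has 28 days (1931 is not a leap year): 471 − 28 = 443 left.
January 1931 has 31 days: 443 − 31 = 412 left.
December 1930 has 31 days: 412 − 31 = 381 left.
November 1930 has 30 days: 381 − 30 = 351 left.
October 1930 has 31 days: 351 − 31 = 320 left.
September 1930 has 30 days: 320 − 30 = 290 left.
August 1930 has 31 days: 290 − 31 = 259 left.
July 1930 has 31 days: 259 − 31 = 228 left.
June 1930 has 30 days: 228 − 30 = 198 left.
May 1930 has 31 days: 198 − 31 = 167 left.
April 1930 has 30 days: 167 − 30 = 137 left.
March 1930 has 31 days: 137 − 31 = 106 left.
February 1930 has 28 days (1930 is not a leap year): 106 − 28 = 78 left.
January 1930 has 31 days: 78 − 31 = 47 left.
December 1929 has 31 days: 47 − 31 = 16 left.
November 1929 has 30 days; 30 − 16 = 14 → November 14, 1929.
Going back 1 month from November 14, 1929:
month 11 − 1 = 10 → October 1929.
Day 14 is valid in October, giving October 14, 1929.

October 14, 1929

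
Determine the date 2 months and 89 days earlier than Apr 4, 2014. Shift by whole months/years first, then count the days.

November 7, 2013

Going back 2 months and 89 days from April 4, 2014: first the month/year part, then the days.
month 4 − 2 = 2 → February 2014.
Day 4 is valid in February, giving February 4, 2014.
Now subtract 89 days from February 4, 2014.
Going back 4 days from February 4, 2014 reaches the end of the previous month; 89 − 4 = 85 left.
January 2014 has 31 days: 85 − 31 = 54 left.
December 2013 has 31 days: 54 − 31 = 23 left.
November 2013 has 30 days; 30 − 23 = 7 → November 7, 2013.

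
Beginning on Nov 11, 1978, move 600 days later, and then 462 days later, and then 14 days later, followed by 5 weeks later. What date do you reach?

November 26, 1981

Advancing 600 days from November 11, 1978:
November has 30 days, so 30 − 11 = 19 days remain after November 11, 1978; 600 − 19 = 581 left.
December 1978 has 31 days: 581 − 31 = 550 left.
January 1979 has 31 days: 550 − 31 = 519 left.
February 1979 has 28 days (1979 is not a leap year): 519 − 28 = 491 left.
March 1979 has 31 days: 491 − 31 = 460 left.
April 1979 has 30 days: 460 − 30 = 430 left.
May 1979 has 31 days: 430 − 31 = 399 left.
June 1979 has 30 days: 399 − 30 = 369 left.
July 1979 has 31 days: 369 − 31 = 338 left.
August 1979 has 31 days: 338 − 31 = 307 left.
September 1979 has 30 days: 307 − 30 = 277 left.
October 1979 has 31 days: 277 − 31 = 246 left.
November 1979 has 30 days: 246 − 30 = 216 left.
December 1979 has 31 days: 216 − 31 = 185 left.
January 1980 has 31 days: 185 − 31 = 154 left.
February 1980 has 29 days (1980 is a leap year): 154 − 29 = 125 left.
March 1980 has 31 days: 125 − 31 = 94 left.
April 1980 has 30 days: 94 − 30 = 64 left.
May 1980 has 31 days: 64 − 31 = 33 left.
June 1980 has 30 days: 33 − 30 = 3 left.
3 days into July 1980 → July 3, 1980.
Advancing 462 days from July 3, 1980:
July has 31 days, so 31 − 3 = 28 days remain after July 3, 1980; 462 − 28 = 434 left.
August 1980 has 31 days: 434 − 31 = 403 left.
September 1980 has 30 days: 403 − 30 = 373 left.
October 1980 has 31 days: 373 − 31 = 342 left.
November 1980 has 30 days: 342 − 30 = 312 left.
December 1980 has 31 days: 312 − 31 = 281 left.
January 1981 has 31 days: 281 − 31 = 250 left.
February 1981 has 28 days (1981 is not a leap year): 250 − 28 = 222 left.
March 1981 has 31 days: 222 − 31 = 191 left.
April 1981 has 30 days: 191 − 30 = 161 left.
May 1981 has 31 days: 161 − 31 = 130 left.
June 1981 has 30 days: 130 − 30 = 100 left.
July 1981 has 31 days: 100 − 31 = 69 left.
August 1981 has 31 days: 69 − 31 = 38 left.
September 1981 has 30 days: 38 − 30 = 8 left.
8 days into October 1981 → October 8, 1981.
Counting forward 14 days from October 8, 1981:
October has 31 days; 8 + 14 = 22, still in October.
Counting forward 5 weeks (= 35 days) from October 22, 1981:
October has 31 days, so 31 − 22 = 9 days remain after October 22, 1981; 35 − 9 = 26 left.
26 days into November 1981 → November 26, 1981.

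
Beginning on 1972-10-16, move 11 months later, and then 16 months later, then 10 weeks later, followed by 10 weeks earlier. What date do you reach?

Counting forward 11 months from October 16, 1972:
month 10 + 11 = 21, which is month 9 of year 1973 → September 1973.
Day 16 is valid in September, giving September 16, 1973.
Advancing 16 months from September 16, 1973:
month 9 + 16 = 25, which is month 1 of year 1975 → January 1975.
Day 16 is valid in January, giving January 16, 1975.
Advancing 10 weeks (= 70 days) from January 16, 1975:
January has 31 days, so 31 − 16 = 15 days remain after January 16, 1975; 70 − 15 = 55 left.
February 1975 has 28 days (1975 is not a leap year): 55 − 28 = 27 left.
27 days into March 1975 → March 27, 1975.
Counting back 10 weeks (= 70 days) from March 27, 1975:
Going back 27 days from March 27, 1975 reaches the end of the previous month; 70 − 27 = 43 left.
February 1975 has 28 days (1975 is not a leap year): 43 − 28 = 15 left.
January 1975 has 31 days; 31 − 15 = 16 → January 16, 1975.

January 16, 1975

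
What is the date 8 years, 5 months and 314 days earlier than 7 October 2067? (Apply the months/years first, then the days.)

Going back 8 years, 5 months and 314 days from October 7, 2067: first the month/year part, then the days.
-8 years → 2059; month 10 − 5 = 5 → May 2059.
Day 7 is valid in May, giving May 7, 2059.
Now subtract 314 days from May 7, 2059.
Going back 7 days from May 7, 2059 reaches the end of the previous month; 314 − 7 = 307 left.
April 2059 has 30 days: 307 − 30 = 277 left.
March 2059 has 31 days: 277 − 31 = 246 left.
February 2059 has 28 days (2059 is not a leap year): 246 − 28 = 218 left.
January 2059 has 31 days: 218 − 31 = 187 left.
December 2058 has 31 days: 187 − 31 = 156 left.
November 2058 has 30 days: 156 − 30 = 126 left.
October 2058 has 31 days: 126 − 31 = 95 left.
September 2058 has 30 days: 95 − 30 = 65 left.
August 2058 has 31 days: 65 − 31 = 34 left.
July 2058 has 31 days: 34 − 31 = 3 left.
June 2058 has 30 days; 30 − 3 = 27 → June 27, 2058.

June 27, 2058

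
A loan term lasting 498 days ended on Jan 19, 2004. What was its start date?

September 8, 2002

Subtracting 498 days from January 19, 2004.
Going back 19 days from January 19, 2004 reaches the end of the previous month; 498 − 19 = 479 left.
December 2003 has 31 days: 479 − 31 = 448 left.
November 2003 has 30 days: 448 − 30 = 418 left.
October 2003 has 31 days: 418 − 31 = 387 left.
September 2003 has 30 days: 387 − 30 = 357 left.
August 2003 has 31 days: 357 − 31 = 326 left.
July 2003 has 31 days: 326 − 31 = 295 left.
June 2003 has 30 days: 295 − 30 = 265 left.
May 2003 has 31 days: 265 − 31 = 234 left.
April 2003 has 30 days: 234 − 30 = 204 left.
March 2003 has 31 days: 204 − 31 = 173 left.
February 2003 has 28 days (2003 is not a leap year): 173 − 28 = 145 left.
January 2003 has 31 days: 145 − 31 = 114 left.
December 2002 has 31 days: 114 − 31 = 83 left.
November 2002 has 30 days: 83 − 30 = 53 left.
October 2002 has 31 days: 53 − 31 = 22 left.
September 2002 has 30 days; 30 − 22 = 8 → September 8, 2002.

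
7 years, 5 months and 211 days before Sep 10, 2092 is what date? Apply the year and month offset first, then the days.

September 11, 2084

Subtracting 7 years, 5 months and 211 days from September 10, 2092: first the month/year part, then the days.
-7 years → 2085; month 9 − 5 = 4 → April 2085.
Day 10 is valid in April, giving April 10, 2085.
Now subtract 211 days from April 10, 2085.
Going back 10 days from April 10, 2085 reaches the end of the previous month; 211 − 10 = 201 left.
March 2085 has 31 days: 201 − 31 = 170 left.
February 2085 has 28 days (2085 is not a leap year): 170 − 28 = 142 left.
January 2085 has 31 days: 142 − 31 = 111 left.
December 2084 has 31 days: 111 − 31 = 80 left.
November 2084 has 30 days: 80 − 30 = 50 left.
October 2084 has 31 days: 50 − 31 = 19 left.
September 2084 has 30 days; 30 − 19 = 11 → September 11, 2084.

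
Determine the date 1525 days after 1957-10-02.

December 5, 1961

Adding 1525 days from October 2, 1957.
October has 31 days, so 31 − 2 = 29 days remain after October 2, 1957; 1525 − 29 = 1496 left.
November 1957 has 30 days: 1496 − 30 = 1466 left.
December 1957 has 31 days: 1466 − 31 = 1435 left.
January 1958 has 31 days: 1435 − 31 = 1404 left.
February 1958 has 28 days (1958 is not a leap year): 1404 − 28 = 1376 left.
March 1958 has 31 days: 1376 − 31 = 1345 left.
April 1958 has 30 days: 1345 − 30 = 1315 left.
May 1958 has 31 days: 1315 − 31 = 1284 left.
June 1958 has 30 days: 1284 − 30 = 1254 left.
July 1958 has 31 days: 1254 − 31 = 1223 left.
August 1958 has 31 days: 1223 − 31 = 1192 left.
September 1958 has 30 days: 1192 − 30 = 1162 left.
October 1958 has 31 days: 1162 − 31 = 1131 left.
November 1958 has 30 days: 1131 − 30 = 1101 left.
December 1958 has 31 days: 1101 − 31 = 1070 left.
January 1959 has 31 days: 1070 − 31 = 1039 left.
February 1959 has 28 days (1959 is not a leap year): 1039 − 28 = 1011 left.
March 1959 has 31 days: 1011 − 31 = 980 left.
April 1959 has 30 days: 980 − 30 = 950 left.
May 1959 has 31 days: 950 − 31 = 919 left.
June 1959 has 30 days: 919 − 30 = 889 left.
July 1959 has 31 days: 889 − 31 = 858 left.
August 1959 has 31 days: 858 − 31 = 827 left.
September 1959 has 30 days: 827 − 30 = 797 left.
October 1959 has 31 days: 797 − 31 = 766 left.
November 1959 has 30 days: 766 − 30 = 736 left.
December 1959 has 31 days: 736 − 31 = 705 left.
January 1960 has 31 days: 705 − 31 = 674 left.
February 1960 has 29 days (1960 is a leap year): 674 − 29 = 645 left.
March 1960 has 31 days: 645 − 31 = 614 left.
April 1960 has 30 days: 614 − 30 = 584 left.
May 1960 has 31 days: 584 − 31 = 553 left.
June 1960 has 30 days: 553 − 30 = 523 left.
July 1960 has 31 days: 523 − 31 = 492 left.
August 1960 has 31 days: 492 − 31 = 461 left.
September 1960 has 30 days: 461 − 30 = 431 left.
October 1960 has 31 days: 431 − 31 = 400 left.
November 1960 has 30 days: 400 − 30 = 370 left.
December 1960 has 31 days: 370 − 31 = 339 left.
January 1961 has 31 days: 339 − 31 = 308 left.
February 1961 has 28 days (1961 is not a leap year): 308 − 28 = 280 left.
March 1961 has 31 days: 280 − 31 = 249 left.
April 1961 has 30 days: 249 − 30 = 219 left.
May 1961 has 31 days: 219 − 31 = 188 left.
June 1961 has 30 days: 188 − 30 = 158 left.
July 1961 has 31 days: 158 − 31 = 127 left.
August 1961 has 31 days: 127 − 31 = 96 left.
September 1961 has 30 days: 96 − 30 = 66 left.
October 1961 has 31 days: 66 − 31 = 35 left.
November 1961 has 30 days: 35 − 30 = 5 left.
5 days into December 1961 → December 5, 1961.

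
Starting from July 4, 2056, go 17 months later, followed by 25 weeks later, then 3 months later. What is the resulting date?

August 28, 2058

Counting forward 17 months from July 4, 2056:
month 7 + 17 = 24, which is month 12 of year 2057 → December 2057.
Day 4 is valid in December, giving December 4, 2057.
Counting forward 25 weeks (= 175 days) from December 4, 2057:
December has 31 days, so 31 − 4 = 27 days remain after December 4, 2057; 175 − 27 = 148 left.
January 2058 has 31 days: 148 − 31 = 117 left.
February 2058 has 28 days (2058 is not a leap year): 117 − 28 = 89 left.
March 2058 has 31 days: 89 − 31 = 58 left.
April 2058 has 30 days: 58 − 30 = 28 left.
28 days into May 2058 → May 28, 2058.
Advancing 3 months from May 28, 2058:
month 5 + 3 = 8 → August 2058.
Day 28 is valid in August, giving August 28, 2058.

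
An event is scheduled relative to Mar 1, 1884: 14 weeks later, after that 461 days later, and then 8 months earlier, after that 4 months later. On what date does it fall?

May 11, 1885

Adding 14 weeks (= 98 days) from March 1, 1884:
March has 31 days, so 31 − 1 = 30 days remain after March 1, 1884; 98 − 30 = 68 left.
April 1884 has 30 days: 68 − 30 = 38 left.
May 1884 has 31 days: 38 − 31 = 7 left.
7 days into June 1884 → June 7, 1884.
Counting forward 461 days from June 7, 1884:
June has 30 days, so 30 − 7 = 23 days remain after June 7, 1884; 461 − 23 = 438 left.
July 1884 has 31 days: 438 − 31 = 407 left.
August 1884 has 31 days: 407 − 31 = 376 left.
September 1884 has 30 days: 376 − 30 = 346 left.
October 1884 has 31 days: 346 − 31 = 315 left.
November 1884 has 30 days: 315 − 30 = 285 left.
December 1884 has 31 days: 285 − 31 = 254 left.
January 1885 has 31 days: 254 − 31 = 223 left.
February 1885 has 28 days (1885 is not a leap year): 223 − 28 = 195 left.
March 1885 has 31 days: 195 − 31 = 164 left.
April 1885 has 30 days: 164 − 30 = 134 left.
May 1885 has 31 days: 134 − 31 = 103 left.
June 1885 has 30 days: 103 − 30 = 73 left.
July 1885 has 31 days: 73 − 31 = 42 left.
August 1885 has 31 days: 42 − 31 = 11 left.
11 days into September 1885 → September 11, 1885.
Counting back 8 months from September 11, 1885:
month 9 − 8 = 1 → January 1885.
Day 11 is valid in January, giving January 11, 1885.
Advancing 4 months from January 11, 1885:
month 1 + 4 = 5 → May 1885.
Day 11 is valid in May, giving May 11, 1885.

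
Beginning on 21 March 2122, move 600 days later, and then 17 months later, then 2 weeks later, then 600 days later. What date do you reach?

Counting forward 600 days from March 21, 2122:
March has 31 days, so 31 − 21 = 10 days remain after March 21, 2122; 600 − 10 = 590 left.
April 2122 has 30 days: 590 − 30 = 560 left.
May 2122 has 31 days: 560 − 31 = 529 left.
June 2122 has 30 days: 529 − 30 = 499 left.
July 2122 has 31 days: 499 − 31 = 468 left.
August 2122 has 31 days: 468 − 31 = 437 left.
September 2122 has 30 days: 437 − 30 = 407 left.
October 2122 has 31 days: 407 − 31 = 376 left.
November 2122 has 30 days: 376 − 30 = 346 left.
December 2122 has 31 days: 346 − 31 = 315 left.
January 2123 has 31 days: 315 − 31 = 284 left.
February 2123 has 28 days (2123 is not a leap year): 284 − 28 = 256 left.
March 2123 has 31 days: 256 − 31 = 225 left.
April 2123 has 30 days: 225 − 30 = 195 left.
May 2123 has 31 days: 195 − 31 = 164 left.
June 2123 has 30 days: 164 − 30 = 134 left.
July 2123 has 31 days: 134 − 31 = 103 left.
August 2123 has 31 days: 103 − 31 = 72 left.
September 2123 has 30 days: 72 − 30 = 42 left.
October 2123 has 31 days: 42 − 31 = 11 left.
11 days into November 2123 → November 11, 2123.
Counting forward 17 months from November 11, 2123:
month 11 + 17 = 28, which is month 4 of year 2125 → April 2125.
Day 11 is valid in April, giving April 11, 2125.
Advancing 2 weeks (= 14 days) from April 11, 2125:
April has 30 days; 11 + 14 = 25, still in April.
Advancing 600 days from April 25, 2125:
April has 30 days, so 30 − 25 = 5 days remain after April 25, 2125; 600 − 5 = 595 left.
May 2125 has 31 days: 595 − 31 = 564 left.
June 2125 has 30 days: 564 − 30 = 534 left.
July 2125 has 31 days: 534 − 31 = 503 left.
August 2125 has 31 days: 503 − 31 = 472 left.
September 2125 has 30 days: 472 − 30 = 442 left.
October 2125 has 31 days: 442 − 31 = 411 left.
November 2125 has 30 days: 411 − 30 = 381 left.
December 2125 has 31 days: 381 − 31 = 350 left.
January 2126 has 31 days: 350 − 31 = 319 left.
February 2126 has 28 days (2126 is not a leap year): 319 − 28 = 291 left.
March 2126 has 31 days: 291 − 31 = 260 left.
April 2126 has 30 days: 260 − 30 = 230 left.
May 2126 has 31 days: 230 − 31 = 199 left.
June 2126 has 30 days: 199 − 30 = 169 left.
July 2126 has 31 days: 169 − 31 = 138 left.
August 2126 has 31 days: 138 − 31 = 107 left.
September 2126 has 30 days: 107 − 30 = 77 left.
October 2126 has 31 days: 77 − 31 = 46 left.
November 2126 has 30 days: 46 − 30 = 16 left.
16 days into December 2126 → December 16, 2126.

December 16, 2126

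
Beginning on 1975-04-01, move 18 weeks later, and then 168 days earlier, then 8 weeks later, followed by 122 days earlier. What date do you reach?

Advancing 18 weeks (= 126 days) from April 1, 1975:
April has 30 days, so 30 − 1 = 29 days remain after April 1, 1975; 126 − 29 = 97 left.
May 1975 has 31 days: 97 − 31 = 66 left.
June 1975 has 30 days: 66 − 30 = 36 left.
July 1975 has 31 days: 36 − 31 = 5 left.
5 days into August 1975 → August 5, 1975.
Subtracting 168 days from August 5, 1975:
Going back 5 days from August 5, 1975 reaches the end of the previous month; 168 − 5 = 163 left.
July 1975 has 31 days: 163 − 31 = 132 left.
June 1975 has 30 days: 132 − 30 = 102 left.
May 1975 has 31 days: 102 − 31 = 71 left.
April 1975 has 30 days: 71 − 30 = 41 left.
March 1975 has 31 days: 41 − 31 = 10 left.
February 1975 has 28 days; 28 − 10 = 18 → February 18, 1975.
Advancing 8 weeks (= 56 days) from February 18, 1975:
February has 28 days, so 28 − 18 = 10 days remain after February 18, 1975; 56 − 10 = 46 left.
March 1975 has 31 days: 46 − 31 = 15 left.
15 days into April 1975 → April 15, 1975.
Counting back 122 days from April 15, 1975:
Going back 15 days from April 15, 1975 reaches the end of the previous month; 122 − 15 = 107 left.
March 1975 has 31 days: 107 − 31 = 76 left.
February 1975 has 28 days (1975 is not a leap year): 76 − 28 = 48 left.
January 1975 has 31 days: 48 − 31 = 17 left.
December 1974 has 31 days; 31 − 17 = 14 → December 14, 1974.

December 14, 1974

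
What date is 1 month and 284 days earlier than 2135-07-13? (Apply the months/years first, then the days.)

September 2, 2134

Going back 1 month and 284 days from July 13, 2135: first the month/year part, then the days.
month 7 − 1 = 6 → June 2135.
Day 13 is valid in June, giving June 13, 2135.
Now subtract 284 days from June 13, 2135.
Going back 13 days from June 13, 2135 reaches the end of the previous month; 284 − 13 = 271 left.
May 2135 has 31 days: 271 − 31 = 240 left.
April 2135 has 30 days: 240 − 30 = 210 left.
March 2135 has 31 days: 210 − 31 = 179 left.
February 2135 has 28 days (2135 is not a leap year): 179 − 28 = 151 left.
January 2135 has 31 days: 151 − 31 = 120 left.
December 2134 has 31 days: 120 − 31 = 89 left.
November 2134 has 30 days: 89 − 30 = 59 left.
October 2134 has 31 days: 59 − 31 = 28 left.
September 2134 has 30 days; 30 − 28 = 2 → September 2, 2134.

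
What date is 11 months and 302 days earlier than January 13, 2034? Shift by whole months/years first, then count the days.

April 17, 2032

Going back 11 months and 302 days from January 13, 2034: first the month/year part, then the days.
month 1 − 11 = -10, which is month 2 of year 2033 → February 2033.
Day 13 is valid in February, giving February 13, 2033.
Now subtract 302 days from February 13, 2033.
Going back 13 days from February 13, 2033 reaches the end of the previous month; 302 − 13 = 289 left.
January 2033 has 31 days: 289 − 31 = 258 left.
December 2032 has 31 days: 258 − 31 = 227 left.
November 2032 has 30 days: 227 − 30 = 197 left.
October 2032 has 31 days: 197 − 31 = 166 left.
September 2032 has 30 days: 166 − 30 = 136 left.
August 2032 has 31 days: 136 − 31 = 105 left.
July 2032 has 31 days: 105 − 31 = 74 left.
June 2032 has 30 days: 74 − 30 = 44 left.
May 2032 has 31 days: 44 − 31 = 13 left.
April 2032 has 30 days; 30 − 13 = 17 → April 17, 2032.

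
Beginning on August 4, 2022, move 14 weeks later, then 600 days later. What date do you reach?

July 2, 2024

Advancing 14 weeks (= 98 days) from August 4, 2022:
August has 31 days, so 31 − 4 = 27 days remain after August 4, 2022; 98 − 27 = 71 left.
September 2022 has 30 days: 71 − 30 = 41 left.
October 2022 has 31 days: 41 − 31 = 10 left.
10 days into November 2022 → November 10, 2022.
Adding 600 days from November 10, 2022:
November has 30 days, so 30 − 10 = 20 days remain after November 10, 2022; 600 − 20 = 580 left.
December 2022 has 31 days: 580 − 31 = 549 left.
January 2023 has 31 days: 549 − 31 = 518 left.
February 2023 has 28 days (2023 is not a leap year): 518 − 28 = 490 left.
March 2023 has 31 days: 490 − 31 = 459 left.
April 2023 has 30 days: 459 − 30 = 429 left.
May 2023 has 31 days: 429 − 31 = 398 left.
June 2023 has 30 days: 398 − 30 = 368 left.
July 2023 has 31 days: 368 − 31 = 337 left.
August 2023 has 31 days: 337 − 31 = 306 left.
September 2023 has 30 days: 306 − 30 = 276 left.
October 2023 has 31 days: 276 − 31 = 245 left.
November 2023 has 30 days: 245 − 30 = 215 left.
December 2023 has 31 days: 215 − 31 = 184 left.
January 2024 has 31 days: 184 − 31 = 153 left.
February 2024 has 29 days (2024 is a leap year): 153 − 29 = 124 left.
March 2024 has 31 days: 124 − 31 = 93 left.
April 2024 has 30 days: 93 − 30 = 63 left.
May 2024 has 31 days: 63 − 31 = 32 left.
June 2024 has 30 days: 32 − 30 = 2 left.
2 days into July 2024 → July 2, 2024.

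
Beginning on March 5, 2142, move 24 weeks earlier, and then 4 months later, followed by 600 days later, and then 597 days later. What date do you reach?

April 29, 2145

Counting back 24 weeks (= 168 days) from March 5, 2142:
Going back 5 days from March 5, 2142 reaches the end of the previous month; 168 − 5 = 163 left.
February 2142 has 28 days (2142 is not a leap year): 163 − 28 = 135 left.
January 2142 has 31 days: 135 − 31 = 104 left.
December 2141 has 31 days: 104 − 31 = 73 left.
November 2141 has 30 days: 73 − 30 = 43 left.
October 2141 has 31 days: 43 − 31 = 12 left.
September 2141 has 30 days; 30 − 12 = 18 → September 18, 2141.
Counting forward 4 months from September 18, 2141:
month 9 + 4 = 13, which is month 1 of year 2142 → January 2142.
Day 18 is valid in January, giving January 18, 2142.
Counting forward 600 days from January 18, 2142:
January has 31 days, so 31 − 18 = 13 days remain after January 18, 2142; 600 − 13 = 587 left.
February 2142 has 28 days (2142 is not a leap year): 587 − 28 = 559 left.
March 2142 has 31 days: 559 − 31 = 528 left.
April 2142 has 30 days: 528 − 30 = 498 left.
May 2142 has 31 days: 498 − 31 = 467 left.
June 2142 has 30 days: 467 − 30 = 437 left.
July 2142 has 31 days: 437 − 31 = 406 left.
August 2142 has 31 days: 406 − 31 = 375 left.
September 2142 has 30 days: 375 − 30 = 345 left.
October 2142 has 31 days: 345 − 31 = 314 left.
November 2142 has 30 days: 314 − 30 = 284 left.
December 2142 has 31 days: 284 − 31 = 253 left.
January 2143 has 31 days: 253 − 31 = 222 left.
February 2143 has 28 days (2143 is not a leap year): 222 − 28 = 194 left.
March 2143 has 31 days: 194 − 31 = 163 left.
April 2143 has 30 days: 163 − 30 = 133 left.
May 2143 has 31 days: 133 − 31 = 102 left.
June 2143 has 30 days: 102 − 30 = 72 left.
July 2143 has 31 days: 72 − 31 = 41 left.
August 2143 has 31 days: 41 − 31 = 10 left.
10 days into September 2143 → September 10, 2143.
Adding 597 days from September 10, 2143:
September has 30 days, so 30 − 10 = 20 days remain after September 10, 2143; 597 − 20 = 577 left.
October 2143 has 31 days: 577 − 31 = 546 left.
November 2143 has 30 days: 546 − 30 = 516 left.
December 2143 has 31 days: 516 − 31 = 485 left.
January 2144 has 31 days: 485 − 31 = 454 left.
February 2144 has 29 days (2144 is a leap year): 454 − 29 = 425 left.
March 2144 has 31 days: 425 − 31 = 394 left.
April 2144 has 30 days: 394 − 30 = 364 left.
May 2144 has 31 days: 364 − 31 = 333 left.
June 2144 has 30 days: 333 − 30 = 303 left.
July 2144 has 31 days: 303 − 31 = 272 left.
August 2144 has 31 days: 272 − 31 = 241 left.
September 2144 has 30 days: 241 − 30 = 211 left.
October 2144 has 31 days: 211 − 31 = 180 left.
November 2144 has 30 days: 180 − 30 = 150 left.
December 2144 has 31 days: 150 − 31 = 119 left.
January 2145 has 31 days: 119 − 31 = 88 left.
February 2145 has 28 days (2145 is not a leap year): 88 − 28 = 60 left.
March 2145 has 31 days: 60 − 31 = 29 left.
29 days into April 2145 → April 29, 2145.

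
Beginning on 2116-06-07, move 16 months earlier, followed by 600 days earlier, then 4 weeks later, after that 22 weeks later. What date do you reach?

December 16, 2113

Subtracting 16 months from June 7, 2116:
month 6 − 16 = -10, which is month 2 of year 2115 → February 2115.
Day 7 is valid in February, giving February 7, 2115.
Counting back 600 days from February 7, 2115:
Going back 7 days from February 7, 2115 reaches the end of the previous month; 600 − 7 = 593 left.
January 2115 has 31 days: 593 − 31 = 562 left.
December 2114 has 31 days: 562 − 31 = 531 left.
November 2114 has 30 days: 531 − 30 = 501 left.
October 2114 has 31 days: 501 − 31 = 470 left.
September 2114 has 30 days: 470 − 30 = 440 left.
August 2114 has 31 days: 440 − 31 = 409 left.
July 2114 has 31 days: 409 − 31 = 378 left.
June 2114 has 30 days: 378 − 30 = 348 left.
May 2114 has 31 days: 348 − 31 = 317 left.
April 2114 has 30 days: 317 − 30 = 287 left.
March 2114 has 31 days: 287 − 31 = 256 left.
February 2114 has 28 days (2114 is not a leap year): 256 − 28 = 228 left.
January 2114 has 31 days: 228 − 31 = 197 left.
December 2113 has 31 days: 197 − 31 = 166 left.
November 2113 has 30 days: 166 − 30 = 136 left.
October 2113 has 31 days: 136 − 31 = 105 left.
September 2113 has 30 days: 105 − 30 = 75 left.
August 2113 has 31 days: 75 − 31 = 44 left.
July 2113 has 31 days: 44 − 31 = 13 left.
June 2113 has 30 days; 30 − 13 = 17 → June 17, 2113.
Counting forward 4 weeks (= 28 days) from June 17, 2113:
June has 30 days, so 30 − 17 = 13 days remain after June 17, 2113; 28 − 13 = 15 left.
15 days into July 2113 → July 15, 2113.
Adding 22 weeks (= 154 days) from July 15, 2113:
July has 31 days, so 31 − 15 = 16 days remain after July 15, 2113; 154 − 16 = 138 left.
August 2113 has 31 days: 138 − 31 = 107 left.
September 2113 has 30 days: 107 − 30 = 77 left.
October 2113 has 31 days: 77 − 31 = 46 left.
November 2113 has 30 days: 46 − 30 = 16 left.
16 days into December 2113 → December 16, 2113.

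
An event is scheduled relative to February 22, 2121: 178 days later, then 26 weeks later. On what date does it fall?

Counting forward 178 days from February 22, 2121:
February has 28 days, so 28 − 22 = 6 days remain after February 22, 2121; 178 − 6 = 172 left.
March 2121 has 31 days: 172 − 31 = 141 left.
April 2121 has 30 days: 141 − 30 = 111 left.
May 2121 has 31 days: 111 − 31 = 80 left.
June 2121 has 30 days: 80 − 30 = 50 left.
July 2121 has 31 days: 50 − 31 = 19 left.
19 days into August 2121 → August 19, 2121.
Advancing 26 weeks (= 182 days) from August 19, 2121:
August has 31 days, so 31 − 19 = 12 days remain after August 19, 2121; 182 − 12 = 170 left.
September 2121 has 30 days: 170 − 30 = 140 left.
October 2121 has 31 days: 140 − 31 = 109 left.
November 2121 has 30 days: 109 − 30 = 79 left.
December 2121 has 31 days: 79 − 31 = 48 left.
January 2122 has 31 days: 48 − 31 = 17 left.
17 days into February 2122 → February 17, 2122.

February 17, 2122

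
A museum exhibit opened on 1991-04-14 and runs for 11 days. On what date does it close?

Counting forward 11 days from April 14, 1991.
April has 30 days; 14 + 11 = 25, still in April.

April 25, 1991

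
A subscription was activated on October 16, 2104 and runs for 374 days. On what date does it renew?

Advancing 374 days from October 16, 2104.
October has 31 days, so 31 − 16 = 15 days remain after October 16, 2104; 374 − 15 = 359 left.
November 2104 has 30 days: 359 − 30 = 329 left.
December 2104 has 31 days: 329 − 31 = 298 left.
January 2105 has 31 days: 298 − 31 = 267 left.
February 2105 has 28 days (2105 is not a leap year): 267 − 28 = 239 left.
March 2105 has 31 days: 239 − 31 = 208 left.
April 2105 has 30 days: 208 − 30 = 178 left.
May 2105 has 31 days: 178 − 31 = 147 left.
June 2105 has 30 days: 147 − 30 = 117 left.
July 2105 has 31 days: 117 − 31 = 86 left.
August 2105 has 31 days: 86 − 31 = 55 left.
September 2105 has 30 days: 55 − 30 = 25 left.
25 days into October 2105 → October 25, 2105.

October 25, 2105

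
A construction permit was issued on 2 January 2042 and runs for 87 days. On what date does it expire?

March 30, 2042

Counting forward 87 days from January 2, 2042.
January has 31 days, so 31 − 2 = 29 days remain after January 2, 2042; 87 − 29 = 58 left.
February 2042 has 28 days (2042 is not a leap year): 58 − 28 = 30 left.
30 days into March 2042 → March 30, 2042.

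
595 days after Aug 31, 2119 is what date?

Adding 595 days from August 31, 2119.
August has 31 days, so 31 − 31 = 0 days remain after August 31, 2119; 595 − 0 = 595 left.
September 2119 has 30 days: 595 − 30 = 565 left.
October 2119 has 31 days: 565 − 31 = 534 left.
November 2119 has 30 days: 534 − 30 = 504 left.
December 2119 has 31 days: 504 − 31 = 473 left.
January 2120 has 31 days: 473 − 31 = 442 left.
February 2120 has 29 days (2120 is a leap year): 442 − 29 = 413 left.
March 2120 has 31 days: 413 − 31 = 382 left.
April 2120 has 30 days: 382 − 30 = 352 left.
May 2120 has 31 days: 352 − 31 = 321 left.
June 2120 has 30 days: 321 − 30 = 291 left.
July 2120 has 31 days: 291 − 31 = 260 left.
August 2120 has 31 days: 260 − 31 = 229 left.
September 2120 has 30 days: 229 − 30 = 199 left.
October 2120 has 31 days: 199 − 31 = 168 left.
November 2120 has 30 days: 168 − 30 = 138 left.
December 2120 has 31 days: 138 − 31 = 107 left.
January 2121 has 31 days: 107 − 31 = 76 left.
February 2121 has 28 days (2121 is not a leap year): 76 − 28 = 48 left.
March 2121 has 31 days: 48 − 31 = 17 left.
17 days into April 2121 → April 17, 2121.

April 17, 2121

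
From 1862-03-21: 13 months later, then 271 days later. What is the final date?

Adding 13 months from March 21, 1862:
month 3 + 13 = 16, which is month 4 of year 1863 → April 1863.
Day 21 is valid in April, giving April 21, 1863.
Adding 271 days from April 21, 1863:
April has 30 days, so 30 − 21 = 9 days remain after April 21, 1863; 271 − 9 = 262 left.
May 1863 has 31 days: 262 − 31 = 231 left.
June 1863 has 30 days: 231 − 30 = 201 left.
July 1863 has 31 days: 201 − 31 = 170 left.
August 1863 has 31 days: 170 − 31 = 139 left.
September 1863 has 30 days: 139 − 30 = 109 left.
October 1863 has 31 days: 109 − 31 = 78 left.
November 1863 has 30 days: 78 − 30 = 48 left.
December 1863 has 31 days: 48 − 31 = 17 left.
17 days into January 1864 → January 17, 1864.

January 17, 1864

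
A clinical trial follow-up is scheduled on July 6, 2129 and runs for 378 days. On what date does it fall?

July 19, 2130

Advancing 378 days from July 6, 2129.
July has 31 days, so 31 − 6 = 25 days remain after July 6, 2129; 378 − 25 = 353 left.
August 2129 has 31 days: 353 − 31 = 322 left.
September 2129 has 30 days: 322 − 30 = 292 left.
October 2129 has 31 days: 292 − 31 = 261 left.
November 2129 has 30 days: 261 − 30 = 231 left.
December 2129 has 31 days: 231 − 31 = 200 left.
January 2130 has 31 days: 200 − 31 = 169 left.
February 2130 has 28 days (2130 is not a leap year): 169 − 28 = 141 left.
March 2130 has 31 days: 141 − 31 = 110 left.
April 2130 has 30 days: 110 − 30 = 80 left.
May 2130 has 31 days: 80 − 31 = 49 left.
June 2130 has 30 days: 49 − 30 = 19 left.
19 days into July 2130 → July 19, 2130.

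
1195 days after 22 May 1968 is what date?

Advancing 1195 days from May 22, 1968.
May has 31 days, so 31 − 22 = 9 days remain after May 22, 1968; 1195 − 9 = 1186 left.
June 1968 has 30 days: 1186 − 30 = 1156 left.
July 1968 has 31 days: 1156 − 31 = 1125 left.
August 1968 has 31 days: 1125 − 31 = 1094 left.
September 1968 has 30 days: 1094 − 30 = 1064 left.
October 1968 has 31 days: 1064 − 31 = 1033 left.
November 1968 has 30 days: 1033 − 30 = 1003 left.
December 1968 has 31 days: 1003 − 31 = 972 left.
January 1969 has 31 days: 972 − 31 = 941 left.
February 1969 has 28 days (1969 is not a leap year): 941 − 28 = 913 left.
March 1969 has 31 days: 913 − 31 = 882 left.
April 1969 has 30 days: 882 − 30 = 852 left.
May 1969 has 31 days: 852 − 31 = 821 left.
June 1969 has 30 days: 821 − 30 = 791 left.
July 1969 has 31 days: 791 − 31 = 760 left.
August 1969 has 31 days: 760 − 31 = 729 left.
September 1969 has 30 days: 729 − 30 = 699 left.
October 1969 has 31 days: 699 − 31 = 668 left.
November 1969 has 30 days: 668 − 30 = 638 left.
December 1969 has 31 days: 638 − 31 = 607 left.
January 1970 has 31 days: 607 − 31 = 576 left.
February 1970 has 28 days (1970 is not a leap year): 576 − 28 = 548 left.
March 1970 has 31 days: 548 − 31 = 517 left.
April 1970 has 30 days: 517 − 30 = 487 left.
May 1970 has 31 days: 487 − 31 = 456 left.
June 1970 has 30 days: 456 − 30 = 426 left.
July 1970 has 31 days: 426 − 31 = 395 left.
August 1970 has 31 days: 395 − 31 = 364 left.
September 1970 has 30 days: 364 − 30 = 334 left.
October 1970 has 31 days: 334 − 31 = 303 left.
November 1970 has 30 days: 303 − 30 = 273 left.
December 1970 has 31 days: 273 − 31 = 242 left.
January 1971 has 31 days: 242 − 31 = 211 left.
February 1971 has 28 days (1971 is not a leap year): 211 − 28 = 183 left.
March 1971 has 31 days: 183 − 31 = 152 left.
April 1971 has 30 days: 152 − 30 = 122 left.
May 1971 has 31 days: 122 − 31 = 91 left.
June 1971 has 30 days: 91 − 30 = 61 left.
July 1971 has 31 days: 61 − 31 = 30 left.
30 days into August 1971 → August 30, 1971.

August 30, 1971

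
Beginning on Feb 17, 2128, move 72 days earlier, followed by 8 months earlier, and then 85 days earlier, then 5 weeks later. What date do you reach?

February 16, 2127

Going back 72 days from February 17, 2128:
Going back 17 days from February 17, 2128 reaches the end of the previous month; 72 − 17 = 55 left.
January 2128 has 31 days: 55 − 31 = 24 left.
December 2127 has 31 days; 31 − 24 = 7 → December 7, 2127.
Going back 8 months from December 7, 2127:
month 12 − 8 = 4 → April 2127.
Day 7 is valid in April, giving April 7, 2127.
Subtracting 85 days from April 7, 2127:
Going back 7 days from April 7, 2127 reaches the end of the previous month; 85 − 7 = 78 left.
March 2127 has 31 days: 78 − 31 = 47 left.
February 2127 has 28 days (2127 is not a leap year): 47 − 28 = 19 left.
January 2127 has 31 days; 31 − 19 = 12 → January 12, 2127.
Counting forward 5 weeks (= 35 days) from January 12, 2127:
January has 31 days, so 31 − 12 = 19 days remain after January 12, 2127; 35 − 19 = 16 left.
16 days into February 2127 → February 16, 2127.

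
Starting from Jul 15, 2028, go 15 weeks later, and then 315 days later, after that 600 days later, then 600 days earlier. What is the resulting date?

Counting forward 15 weeks (= 105 days) from July 15, 2028:
July has 31 days, so 31 − 15 = 16 days remain after July 15, 2028; 105 − 16 = 89 left.
August 2028 has 31 days: 89 − 31 = 58 left.
September 2028 has 30 days: 58 − 30 = 28 left.
28 days into October 2028 → October 28, 2028.
Counting forward 315 days from October 28, 2028:
October has 31 days, so 31 − 28 = 3 days remain after October 28, 2028; 315 − 3 = 312 left.
November 2028 has 30 days: 312 − 30 = 282 left.
December 2028 has 31 days: 282 − 31 = 251 left.
January 2029 has 31 days: 251 − 31 = 220 left.
February 2029 has 28 days (2029 is not a leap year): 220 − 28 = 192 left.
March 2029 has 31 days: 192 − 31 = 161 left.
April 2029 has 30 days: 161 − 30 = 131 left.
May 2029 has 31 days: 131 − 31 = 100 left.
June 2029 has 30 days: 100 − 30 = 70 left.
July 2029 has 31 days: 70 − 31 = 39 left.
August 2029 has 31 days: 39 − 31 = 8 left.
8 days into September 2029 → September 8, 2029.
Advancing 600 days from September 8, 2029:
September has 30 days, so 30 − 8 = 22 days remain after September 8, 2029; 600 − 22 = 578 left.
October 2029 has 31 days: 578 − 31 = 547 left.
November 2029 has 30 days: 547 − 30 = 517 left.
December 2029 has 31 days: 517 − 31 = 486 left.
January 2030 has 31 days: 486 − 31 = 455 left.
February 2030 has 28 days (2030 is not a leap year): 455 − 28 = 427 left.
March 2030 has 31 days: 427 − 31 = 396 left.
April 2030 has 30 days: 396 − 30 = 366 left.
May 2030 has 31 days: 366 − 31 = 335 left.
June 2030 has 30 days: 335 − 30 = 305 left.
July 2030 has 31 days: 305 − 31 = 274 left.
August 2030 has 31 days: 274 − 31 = 243 left.
September 2030 has 30 days: 243 − 30 = 213 left.
October 2030 has 31 days: 213 − 31 = 182 left.
November 2030 has 30 days: 182 − 30 = 152 left.
December 2030 has 31 days: 152 − 31 = 121 left.
January 2031 has 31 days: 121 − 31 = 90 left.
February 2031 has 28 days (2031 is not a leap year): 90 − 28 = 62 left.
March 2031 has 31 days: 62 − 31 = 31 left.
April 2031 has 30 days: 31 − 30 = 1 left.
1 day into May 2031 → May 1, 2031.
Counting back 600 days from May 1, 2031:
Going back 1 day from May 1, 2031 reaches the end of the previous month; 600 − 1 = 599 left.
April 2031 has 30 days: 599 − 30 = 569 left.
March 2031 has 31 days: 569 − 31 = 538 left.
February 2031 has 28 days (2031 is not a leap year): 538 − 28 = 510 left.
January 2031 has 31 days: 510 − 31 = 479 left.
December 2030 has 31 days: 479 − 31 = 448 left.
November 2030 has 30 days: 448 − 30 = 418 left.
October 2030 has 31 days: 418 − 31 = 387 left.
September 2030 has 30 days: 387 − 30 = 357 left.
August 2030 has 31 days: 357 − 31 = 326 left.
July 2030 has 31 days: 326 − 31 = 295 left.
June 2030 has 30 days: 295 − 30 = 265 left.
May 2030 has 31 days: 265 − 31 = 234 left.
April 2030 has 30 days: 234 − 30 = 204 left.
March 2030 has 31 days: 204 − 31 = 173 left.
February 2030 has 28 days (2030 is not a leap year): 173 − 28 = 145 left.
January 2030 has 31 days: 145 − 31 = 114 left.
December 2029 has 31 days: 114 − 31 = 83 left.
November 2029 has 30 days: 83 − 30 = 53 left.
October 2029 has 31 days: 53 − 31 = 22 left.
September 2029 has 30 days; 30 − 22 = 8 → September 8, 2029.

September 8, 2029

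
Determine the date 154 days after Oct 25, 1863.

March 27, 1864

Adding 154 days from October 25, 1863.
October has 31 days, so 31 − 25 = 6 days remain after October 25, 1863; 154 − 6 = 148 left.
November 1863 has 30 days: 148 − 30 = 118 left.
December 1863 has 31 days: 118 − 31 = 87 left.
January 1864 has 31 days: 87 − 31 = 56 left.
February 1864 has 29 days (1864 is a leap year): 56 − 29 = 27 left.
27 days into March 1864 → March 27, 1864.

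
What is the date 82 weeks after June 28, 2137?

January 23, 2139

Adding 82 weeks = 574 days from June 28, 2137.
June has 30 days, so 30 − 28 = 2 days remain after June 28, 2137; 574 − 2 = 572 left.
July 2137 has 31 days: 572 − 31 = 541 left.
August 2137 has 31 days: 541 − 31 = 510 left.
September 2137 has 30 days: 510 − 30 = 480 left.
October 2137 has 31 days: 480 − 31 = 449 left.
November 2137 has 30 days: 449 − 30 = 419 left.
December 2137 has 31 days: 419 − 31 = 388 left.
January 2138 has 31 days: 388 − 31 = 357 left.
February 2138 has 28 days (2138 is not a leap year): 357 − 28 = 329 left.
March 2138 has 31 days: 329 − 31 = 298 left.
April 2138 has 30 days: 298 − 30 = 268 left.
May 2138 has 31 days: 268 − 31 = 237 left.
June 2138 has 30 days: 237 − 30 = 207 left.
July 2138 has 31 days: 207 − 31 = 176 left.
August 2138 has 31 days: 176 − 31 = 145 left.
September 2138 has 30 days: 145 − 30 = 115 left.
October 2138 has 31 days: 115 − 31 = 84 left.
November 2138 has 30 days: 84 − 30 = 54 left.
December 2138 has 31 days: 54 − 31 = 23 left.
23 days into January 2139 → January 23, 2139.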